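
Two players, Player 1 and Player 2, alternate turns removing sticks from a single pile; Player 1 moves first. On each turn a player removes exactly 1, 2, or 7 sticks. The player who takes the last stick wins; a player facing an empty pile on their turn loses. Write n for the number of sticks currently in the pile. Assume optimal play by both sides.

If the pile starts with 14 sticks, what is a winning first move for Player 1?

Use the standard recursion: the mover loses at a terminal position; elsewhere, the mover wins exactly when some move hands the opponent an L position.
n=0: no move → L
n=1: →0(L), so W
n=2: →0(L), so W
n=3: →2(W), 1(W) — all W, so L
n=4: →3(L), so W
n=5: →3(L), so W
n=6: →5(W), 4(W) — all W, so L
n=7: →6(L), so W
n=8: →6(L), so W
n=9: →8(W), 7(W), 2(W) — all W, so L
n=10: →9(L), so W
n=11: →9(L), so W
n=12: →11(W), 10(W), 5(W) — all W, so L
n=13: →12(L), so W
n=14: →12(L), so W
From 14, the L positions reachable in one move are: 12.

Remove 2, leaving 12.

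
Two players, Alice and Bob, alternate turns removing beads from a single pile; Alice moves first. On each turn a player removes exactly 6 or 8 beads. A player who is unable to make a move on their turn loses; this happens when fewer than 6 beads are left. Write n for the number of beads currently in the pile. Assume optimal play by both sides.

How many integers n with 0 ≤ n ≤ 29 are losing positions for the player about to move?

14

Label each position W (a win for the player to move) or L (a loss). A position with no legal move is L; any other position is W exactly when some move reaches an L, and L when every move reaches a W.
n=0: no move → L
n=1: no move → L
n=2: no move → L
n=3: no move → L
n=4: no move → L
n=5: no move → L
n=6: W (go to 0, an L position)
n=7: W (go to 1, an L position)
n=8: W (go to 2, an L position)
n=9: W (go to 3, an L position)
n=10: W (go to 4, an L position)
n=11: W (go to 5, an L position)
n=12: W (go to 4, an L position)
n=13: W (go to 5, an L position)
n=14: L (options 8(W), 6(W) are all W)
n=15: L (options 9(W), 7(W) are all W)
n=16: L (options 10(W), 8(W) are all W)
n=17: L (options 11(W), 9(W) are all W)
n=18: L (options 12(W), 10(W) are all W)
n=19: L (options 13(W), 11(W) are all W)
n=20: W (go to 14, an L position)
n=21: W (go to 15, an L position)
n=22: W (go to 16, an L position)
n=23: W (go to 17, an L position)
n=24: W (go to 18, an L position)
n=25: W (go to 19, an L position)
n=26: W (go to 18, an L position)
n=27: W (go to 19, an L position)
n=28: L (options 22(W), 20(W) are all W)
n=29: L (options 23(W), 21(W) are all W)
L entries with 0 ≤ n ≤ 29: n = 0, 1, 2, 3, 4, 5, 14, 15, 16, 17, 18, 19, 28, 29; that makes 14.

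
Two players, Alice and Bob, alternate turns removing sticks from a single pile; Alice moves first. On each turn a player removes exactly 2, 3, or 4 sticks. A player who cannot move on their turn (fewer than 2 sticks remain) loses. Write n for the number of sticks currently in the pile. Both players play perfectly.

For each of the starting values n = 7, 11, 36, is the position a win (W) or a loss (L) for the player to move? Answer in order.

7: L, 11: W, 36: L

Use the standard recursion: the mover loses at a terminal position; elsewhere, the mover wins exactly when some move hands the opponent an L position.
n=0: no move → L
n=1: no move → L
n=2: W (go to 0, an L position)
n=3: W (go to 1, an L position)
n=4: W (go to 1, an L position)
n=5: W (go to 1, an L position)
n=6: L (options 4(W), 3(W), 2(W) are all W)
n=7: L (options 5(W), 4(W), 3(W) are all W)
n=8: W (go to 6, an L position)
n=9: W (go to 7, an L position)
n=10: W (go to 7, an L position)
n=11: W (go to 7, an L position)
n=12: L (options 10(W), 9(W), 8(W) are all W)
n=13: L (options 11(W), 10(W), 9(W) are all W)
n=14: W (go to 12, an L position)
n=15: W (go to 13, an L position)
n=16: W (go to 13, an L position)
n=17: W (go to 13, an L position)
n=18: L (options 16(W), 15(W), 14(W) are all W)
n=19: L (options 17(W), 16(W), 15(W) are all W)
n=20: W (go to 18, an L position)
n=21: W (go to 19, an L position)
n=22: W (go to 19, an L position)
n=23: W (go to 19, an L position)
n=24: L (options 22(W), 21(W), 20(W) are all W)
n=25: L (options 23(W), 22(W), 21(W) are all W)
n=26: W (go to 24, an L position)
n=27: W (go to 25, an L position)
n=28: W (go to 25, an L position)
n=29: W (go to 25, an L position)
n=30: L (options 28(W), 27(W), 26(W) are all W)
n=31: L (options 29(W), 28(W), 27(W) are all W)
n=32: W (go to 30, an L position)
n=33: W (go to 31, an L position)
n=34: W (go to 31, an L position)
n=35: W (go to 31, an L position)
n=36: L (options 34(W), 33(W), 32(W) are all W)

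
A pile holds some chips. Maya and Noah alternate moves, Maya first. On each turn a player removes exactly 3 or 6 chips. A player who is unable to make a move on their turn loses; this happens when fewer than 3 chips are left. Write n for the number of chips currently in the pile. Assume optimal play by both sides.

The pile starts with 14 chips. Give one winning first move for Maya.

Positions with no move are L. A position that does have a move is losing for the player to move precisely when every available move leads to a winning position for the opponent. Fill in the labels:
n=0: no move → L
n=1: no move → L
n=2: no move → L
n=3: W (go to 0, an L position)
n=4: W (go to 1, an L position)
n=5: W (go to 2, an L position)
n=6: W (go to 0, an L position)
n=7: W (go to 1, an L position)
n=8: W (go to 2, an L position)
n=9: L (options 6(W), 3(W) are all W)
n=10: L (options 7(W), 4(W) are all W)
n=11: L (options 8(W), 5(W) are all W)
n=12: W (go to 9, an L position)
n=13: W (go to 10, an L position)
n=14: W (go to 11, an L position)
From 14, the L positions reachable in one move are: 11.

Remove 3, leaving 11.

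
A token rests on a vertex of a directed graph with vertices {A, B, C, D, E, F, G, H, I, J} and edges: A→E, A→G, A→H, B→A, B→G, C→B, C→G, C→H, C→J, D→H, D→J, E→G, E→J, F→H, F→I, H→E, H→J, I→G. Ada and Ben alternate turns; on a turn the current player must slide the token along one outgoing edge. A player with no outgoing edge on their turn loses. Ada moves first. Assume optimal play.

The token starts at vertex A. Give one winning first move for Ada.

Label each position W (a win for the player to move) or L (a loss). A position with no legal move is L; any other position is W exactly when some move reaches an L, and L when every move reaches a W.
Every edge goes from a vertex to one that appears earlier in the order G, J, E, H, I, A, F, B, D, C, so processing vertices in that order labels each vertex after all of its successors.
G: no outgoing edge → L
J: no outgoing edge → L
E: W (go to J, an L position)
H: W (go to J, an L position)
I: W (go to G, an L position)
A: W (go to G, an L position)
F: L (options I(W), H(W) are all W)
B: W (go to G, an L position)
D: W (go to J, an L position)
C: W (go to J, an L position)
From A, the L positions reachable in one move are: G.

Move to G.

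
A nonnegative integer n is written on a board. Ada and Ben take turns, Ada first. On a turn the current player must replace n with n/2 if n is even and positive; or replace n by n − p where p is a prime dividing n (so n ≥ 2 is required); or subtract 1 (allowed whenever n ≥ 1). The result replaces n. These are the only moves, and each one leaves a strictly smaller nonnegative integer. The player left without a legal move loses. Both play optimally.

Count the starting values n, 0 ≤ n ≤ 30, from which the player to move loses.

7

Work bottom-up. With no move the player to move loses. Otherwise the position is W if at least one move leads to an L position for the opponent, and L if every move leads to a W.
n=0: no move → L
n=1: W (go to 0, an L position)
n=2: W (go to 0, an L position)
n=3: W (go to 0, an L position)
n=4: L (options 2(W), 3(W) are all W)
n=5: W (go to 0, an L position)
n=6: W (go to 4, an L position)
n=7: W (go to 0, an L position)
n=8: W (go to 4, an L position)
n=9: L (options 6(W), 8(W) are all W)
n=10: W (go to 9, an L position)
n=11: W (go to 0, an L position)
n=12: W (go to 9, an L position)
n=13: W (go to 0, an L position)
n=14: L (options 7(W), 12(W), 13(W) are all W)
n=15: W (go to 14, an L position)
n=16: W (go to 14, an L position)
n=17: W (go to 0, an L position)
n=18: W (go to 9, an L position)
n=19: W (go to 0, an L position)
n=20: L (options 10(W), 15(W), 18(W), 19(W) are all W)
n=21: W (go to 14, an L position)
n=22: W (go to 20, an L position)
n=23: W (go to 0, an L position)
n=24: L (options 12(W), 21(W), 22(W), 23(W) are all W)
n=25: W (go to 20, an L position)
n=26: W (go to 24, an L position)
n=27: W (go to 24, an L position)
n=28: W (go to 14, an L position)
n=29: W (go to 0, an L position)
n=30: L (options 15(W), 25(W), 27(W), 28(W), 29(W) are all W)
L entries with 0 ≤ n ≤ 30: n = 0, 4, 9, 14, 20, 24, 30; that makes 7.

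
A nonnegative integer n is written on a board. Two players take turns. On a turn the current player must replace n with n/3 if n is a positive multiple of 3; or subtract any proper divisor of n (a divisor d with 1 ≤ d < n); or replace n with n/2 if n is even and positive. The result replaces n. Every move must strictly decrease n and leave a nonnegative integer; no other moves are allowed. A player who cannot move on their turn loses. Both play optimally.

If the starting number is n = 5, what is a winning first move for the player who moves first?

Move to 4.

Use the standard recursion: the mover loses at a terminal position; elsewhere, the mover wins exactly when some move hands the opponent an L position.
n=0: no move → L
n=1: no move → L
n=2: →1(L), so W
n=3: →1(L), so W
n=4: →2(W), 3(W) — all W, so L
n=5: →4(L), so W
From 5, the L positions reachable in one move are: 4.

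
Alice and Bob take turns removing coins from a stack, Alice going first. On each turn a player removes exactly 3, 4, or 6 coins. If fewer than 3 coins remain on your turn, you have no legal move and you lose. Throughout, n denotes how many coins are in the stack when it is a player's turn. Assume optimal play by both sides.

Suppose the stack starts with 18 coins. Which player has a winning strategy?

Bob wins.

Compute win/loss labels from the base case upward. A position with no move is L. Any other position is W if it can reach an L in one move, else L.
n=0: no move → L
n=1: no move → L
n=2: no move → L
n=3: →0(L), so W
n=4: →1(L), so W
n=5: →2(L), so W
n=6: →2(L), so W
n=7: →1(L), so W
n=8: →2(L), so W
n=9: →6(W), 5(W), 3(W) — all W, so L
n=10: →7(W), 6(W), 4(W) — all W, so L
n=11: →8(W), 7(W), 5(W) — all W, so L
n=12: →9(L), so W
n=13: →10(L), so W
n=14: →11(L), so W
n=15: →11(L), so W
n=16: →10(L), so W
n=17: →11(L), so W
n=18: →15(W), 14(W), 12(W) — all W, so L
The starting position 18 is L: whatever Alice does, the opponent receives a W position.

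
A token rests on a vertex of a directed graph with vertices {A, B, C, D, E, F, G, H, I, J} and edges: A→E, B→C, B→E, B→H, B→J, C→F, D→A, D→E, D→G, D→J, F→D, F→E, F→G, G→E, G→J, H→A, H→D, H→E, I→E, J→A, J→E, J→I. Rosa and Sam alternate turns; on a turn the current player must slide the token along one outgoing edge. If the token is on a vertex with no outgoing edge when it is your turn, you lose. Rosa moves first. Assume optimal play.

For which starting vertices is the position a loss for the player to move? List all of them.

Build the W/L table. Terminal = L. A non-terminal position is W if it has a move to some L; otherwise it is L.
Every edge goes from a vertex to one that appears earlier in the order E, A, I, J, G, D, H, F, C, B, so processing vertices in that order labels each vertex after all of its successors.
E: no outgoing edge → L
A: can move to E, which is L ⇒ W
I: can move to E, which is L ⇒ W
J: can move to E, which is L ⇒ W
G: can move to E, which is L ⇒ W
D: can move to E, which is L ⇒ W
H: can move to E, which is L ⇒ W
F: can move to E, which is L ⇒ W
C: the only move is to F(W), a W ⇒ L
B: can move to C, which is L ⇒ W
The losing starting vertices are exactly the entries labelled L in this table (2 of them).

C, E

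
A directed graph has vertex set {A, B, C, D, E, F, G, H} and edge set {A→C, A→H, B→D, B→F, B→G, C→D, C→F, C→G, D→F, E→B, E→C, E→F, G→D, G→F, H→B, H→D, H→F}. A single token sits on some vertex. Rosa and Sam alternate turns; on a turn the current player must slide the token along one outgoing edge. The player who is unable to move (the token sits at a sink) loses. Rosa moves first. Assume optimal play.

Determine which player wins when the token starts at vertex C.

Rosa wins.

Compute win/loss labels from the base case upward. A position with no move is L. Any other position is W if it can reach an L in one move, else L.
Every edge goes from a vertex to one that appears earlier in the order F, D, G, B, C, H, A, E, so processing vertices in that order labels each vertex after all of its successors.
F: no outgoing edge → L
D: can move to F, which is L ⇒ W
G: can move to F, which is L ⇒ W
B: can move to F, which is L ⇒ W
C: can move to F, which is L ⇒ W
H: can move to F, which is L ⇒ W
A: moves to H(W), C(W); every one is W ⇒ L
E: can move to F, which is L ⇒ W
The starting position C is W: Rosa should move to F, handing over an L position.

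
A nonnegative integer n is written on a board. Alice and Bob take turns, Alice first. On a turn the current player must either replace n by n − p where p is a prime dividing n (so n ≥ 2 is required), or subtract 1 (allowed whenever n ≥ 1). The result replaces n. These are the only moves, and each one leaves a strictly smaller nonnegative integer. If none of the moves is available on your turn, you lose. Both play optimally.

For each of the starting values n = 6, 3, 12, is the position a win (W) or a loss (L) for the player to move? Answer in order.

Use the standard recursion: the mover loses at a terminal position; elsewhere, the mover wins exactly when some move hands the opponent an L position.
n=0: no move → L
n=1: reaches L-position 0 → W
n=2: reaches L-position 0 → W
n=3: reaches L-position 0 → W
n=4: only reaches 2(W), 3(W), all W → L
n=5: reaches L-position 0 → W
n=6: reaches L-position 4 → W
n=7: reaches L-position 0 → W
n=8: only reaches 6(W), 7(W), all W → L
n=9: reaches L-position 8 → W
n=10: reaches L-position 8 → W
n=11: reaches L-position 0 → W
n=12: only reaches 9(W), 10(W), 11(W), all W → L

6: W, 3: W, 12: L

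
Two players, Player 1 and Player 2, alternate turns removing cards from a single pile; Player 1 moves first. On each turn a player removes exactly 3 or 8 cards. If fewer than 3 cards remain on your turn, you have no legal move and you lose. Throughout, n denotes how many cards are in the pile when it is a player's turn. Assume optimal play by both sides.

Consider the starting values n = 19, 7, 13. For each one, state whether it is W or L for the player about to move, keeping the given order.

Label each position W (a win for the player to move) or L (a loss). A position with no legal move is L; any other position is W exactly when some move reaches an L, and L when every move reaches a W.
n=0: no move → L
n=1: no move → L
n=2: no move → L
n=3: reaches L-position 0 → W
n=4: reaches L-position 1 → W
n=5: reaches L-position 2 → W
n=6: only reaches 3(W), which is W → L
n=7: only reaches 4(W), which is W → L
n=8: reaches L-position 0 → W
n=9: reaches L-position 6 → W
n=10: reaches L-position 7 → W
n=11: only reaches 8(W), 3(W), all W → L
n=12: only reaches 9(W), 4(W), all W → L
n=13: only reaches 10(W), 5(W), all W → L
n=14: reaches L-position 11 → W
n=15: reaches L-position 12 → W
n=16: reaches L-position 13 → W
n=17: only reaches 14(W), 9(W), all W → L
n=18: only reaches 15(W), 10(W), all W → L
n=19: reaches L-position 11 → W

19: W, 7: L, 13: L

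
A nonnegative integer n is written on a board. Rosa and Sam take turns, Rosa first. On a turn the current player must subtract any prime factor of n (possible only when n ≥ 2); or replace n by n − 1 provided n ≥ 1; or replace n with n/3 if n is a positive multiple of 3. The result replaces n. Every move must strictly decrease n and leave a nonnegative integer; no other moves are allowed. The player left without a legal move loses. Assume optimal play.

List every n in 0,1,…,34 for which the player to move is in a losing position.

0, 4, 8, 14, 18, 22, 25, 27, 32

Use the standard recursion: the mover loses at a terminal position; elsewhere, the mover wins exactly when some move hands the opponent an L position.
n=0: no move → L
n=1: can move to 0, which is L ⇒ W
n=2: can move to 0, which is L ⇒ W
n=3: can move to 0, which is L ⇒ W
n=4: moves to 2(W), 3(W); every one is W ⇒ L
n=5: can move to 0, which is L ⇒ W
n=6: can move to 4, which is L ⇒ W
n=7: can move to 0, which is L ⇒ W
n=8: moves to 6(W), 7(W); every one is W ⇒ L
n=9: can move to 8, which is L ⇒ W
n=10: can move to 8, which is L ⇒ W
n=11: can move to 0, which is L ⇒ W
n=12: can move to 4, which is L ⇒ W
n=13: can move to 0, which is L ⇒ W
n=14: moves to 7(W), 12(W), 13(W); every one is W ⇒ L
n=15: can move to 14, which is L ⇒ W
n=16: can move to 14, which is L ⇒ W
n=17: can move to 0, which is L ⇒ W
n=18: moves to 6(W), 15(W), 16(W), 17(W); every one is W ⇒ L
n=19: can move to 0, which is L ⇒ W
n=20: can move to 18, which is L ⇒ W
n=21: can move to 14, which is L ⇒ W
n=22: moves to 11(W), 20(W), 21(W); every one is W ⇒ L
n=23: can move to 0, which is L ⇒ W
n=24: can move to 8, which is L ⇒ W
n=25: moves to 20(W), 24(W); every one is W ⇒ L
n=26: can move to 25, which is L ⇒ W
n=27: moves to 9(W), 24(W), 26(W); every one is W ⇒ L
n=28: can move to 27, which is L ⇒ W
n=29: can move to 0, which is L ⇒ W
n=30: can move to 25, which is L ⇒ W
n=31: can move to 0, which is L ⇒ W
n=32: moves to 30(W), 31(W); every one is W ⇒ L
n=33: can move to 22, which is L ⇒ W
n=34: can move to 32, which is L ⇒ W
Reading off the rows marked L gives the requested list; there are 9 such values of n.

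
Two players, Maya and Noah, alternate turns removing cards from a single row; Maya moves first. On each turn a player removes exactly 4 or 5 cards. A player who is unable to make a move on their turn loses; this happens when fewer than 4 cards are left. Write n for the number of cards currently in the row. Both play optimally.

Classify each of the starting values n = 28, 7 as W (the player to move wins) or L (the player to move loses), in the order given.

Classify positions by backward induction: terminal positions (no move available) are L. From any other position, the mover wins iff some move reaches an L.
n=0: no move → L
n=1: no move → L
n=2: no move → L
n=3: no move → L
n=4: W (go to 0, an L position)
n=5: W (go to 1, an L position)
n=6: W (go to 2, an L position)
n=7: W (go to 3, an L position)
n=8: W (go to 3, an L position)
n=9: L (options 5(W), 4(W) are all W)
n=10: L (options 6(W), 5(W) are all W)
n=11: L (options 7(W), 6(W) are all W)
n=12: L (options 8(W), 7(W) are all W)
n=13: W (go to 9, an L position)
n=14: W (go to 10, an L position)
n=15: W (go to 11, an L position)
n=16: W (go to 12, an L position)
n=17: W (go to 12, an L position)
n=18: L (options 14(W), 13(W) are all W)
n=19: L (options 15(W), 14(W) are all W)
n=20: L (options 16(W), 15(W) are all W)
n=21: L (options 17(W), 16(W) are all W)
n=22: W (go to 18, an L position)
n=23: W (go to 19, an L position)
n=24: W (go to 20, an L position)
n=25: W (go to 21, an L position)
n=26: W (go to 21, an L position)
n=27: L (options 23(W), 22(W) are all W)
n=28: L (options 24(W), 23(W) are all W)

28: L, 7: W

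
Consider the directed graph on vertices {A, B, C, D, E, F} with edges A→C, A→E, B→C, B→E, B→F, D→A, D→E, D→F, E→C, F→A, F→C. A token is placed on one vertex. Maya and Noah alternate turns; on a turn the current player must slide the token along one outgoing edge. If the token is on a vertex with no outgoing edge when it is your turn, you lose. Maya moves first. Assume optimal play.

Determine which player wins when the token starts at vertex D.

Noah wins.

Label each position W (a win for the player to move) or L (a loss). A position with no legal move is L; any other position is W exactly when some move reaches an L, and L when every move reaches a W.
Every edge goes from a vertex to one that appears earlier in the order C, E, A, F, B, D, so processing vertices in that order labels each vertex after all of its successors.
C: no outgoing edge → L
E: can move to C, which is L ⇒ W
A: can move to C, which is L ⇒ W
F: can move to C, which is L ⇒ W
B: can move to C, which is L ⇒ W
D: moves to F(W), A(W), E(W); every one is W ⇒ L
Every move from D reaches a W position, so the mover loses.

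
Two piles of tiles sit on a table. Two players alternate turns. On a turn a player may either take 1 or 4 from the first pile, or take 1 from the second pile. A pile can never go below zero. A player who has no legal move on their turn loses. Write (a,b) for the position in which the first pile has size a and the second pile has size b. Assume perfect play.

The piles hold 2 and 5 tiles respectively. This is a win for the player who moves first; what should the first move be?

Move to (1,5).

Compute win/loss labels from the base case upward. A position with no move is L. Any other position is W if it can reach an L in one move, else L.
No move ever increases a pile, so every position that can arise here has a ≤ 2 and b ≤ 5; it is enough to label the cells with 0 ≤ a ≤ 2 and 0 ≤ b ≤ 5.
Every move lowers a or b (never raises either), so fill the grid row by row in increasing a, and left to right within a row: each cell's successors are then already labelled.
      b=0  b=1  b=2  b=3  b=4  b=5
a=0:    L    W    L    W    L    W
a=1:    W    L    W    L    W    L
a=2:    L    W    L    W    L    W
Cells with no legal move (terminal, hence L): (0,0).
The remaining L cells, each justified by listing all of its moves:
(0,2): the only move is to (0,1)(W), a W ⇒ L
(0,4): the only move is to (0,3)(W), a W ⇒ L
(1,1): moves to (0,1)(W), (1,0)(W); every one is W ⇒ L
(1,3): moves to (0,3)(W), (1,2)(W); every one is W ⇒ L
(1,5): moves to (0,5)(W), (1,4)(W); every one is W ⇒ L
(2,0): the only move is to (1,0)(W), a W ⇒ L
(2,2): moves to (1,2)(W), (2,1)(W); every one is W ⇒ L
(2,4): moves to (1,4)(W), (2,3)(W); every one is W ⇒ L
Every other cell has at least one move into one of the L cells above, so it is W.
From (2,5), the L positions reachable in one move are: (1,5), (2,4). Any move reaching one of these is winning.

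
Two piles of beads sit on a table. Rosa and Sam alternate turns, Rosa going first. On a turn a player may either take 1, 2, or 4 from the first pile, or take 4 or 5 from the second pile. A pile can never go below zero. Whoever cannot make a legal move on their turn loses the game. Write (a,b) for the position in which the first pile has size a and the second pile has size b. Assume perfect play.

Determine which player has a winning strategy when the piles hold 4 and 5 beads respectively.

Sam wins.

Build the W/L table. Terminal = L. A non-terminal position is W if it has a move to some L; otherwise it is L.
No move ever increases a pile, so every position that can arise here has a ≤ 4 and b ≤ 5; it is enough to label the cells with 0 ≤ a ≤ 4 and 0 ≤ b ≤ 5.
Every move lowers a or b (never raises either), so fill the grid row by row in increasing a, and left to right within a row: each cell's successors are then already labelled.
      b=0  b=1  b=2  b=3  b=4  b=5
a=0:    L    L    L    L    W    W
a=1:    W    W    W    W    L    L
a=2:    W    W    W    W    W    W
a=3:    L    L    L    L    W    W
a=4:    W    W    W    W    L    L
Cells with no legal move (terminal, hence L): (0,0), (0,1), (0,2), (0,3).
The remaining L cells, each justified by listing all of its moves:
(1,4): →(0,4)(W), (1,0)(W) — all W, so L
(1,5): →(0,5)(W), (1,1)(W), (1,0)(W) — all W, so L
(3,0): →(2,0)(W), (1,0)(W) — all W, so L
(3,1): →(2,1)(W), (1,1)(W) — all W, so L
(3,2): →(2,2)(W), (1,2)(W) — all W, so L
(3,3): →(2,3)(W), (1,3)(W) — all W, so L
(4,4): →(3,4)(W), (2,4)(W), (0,4)(W), (4,0)(W) — all W, so L
(4,5): →(3,5)(W), (2,5)(W), (0,5)(W), (4,1)(W), (4,0)(W) — all W, so L
Every other cell has at least one move into one of the L cells above, so it is W.
The starting position (4,5) is L: whatever Rosa does, the opponent receives a W position.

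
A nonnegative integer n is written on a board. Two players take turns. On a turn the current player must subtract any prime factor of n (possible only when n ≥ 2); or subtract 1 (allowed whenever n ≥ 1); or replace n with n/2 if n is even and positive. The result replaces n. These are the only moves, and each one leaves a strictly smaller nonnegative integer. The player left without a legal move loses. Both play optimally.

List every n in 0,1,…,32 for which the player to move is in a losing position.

0, 4, 9, 14, 20, 24, 30

Classify positions by backward induction: terminal positions (no move available) are L. From any other position, the mover wins iff some move reaches an L.
n=0: no move → L
n=1: reaches L-position 0 → W
n=2: reaches L-position 0 → W
n=3: reaches L-position 0 → W
n=4: only reaches 2(W), 3(W), all W → L
n=5: reaches L-position 0 → W
n=6: reaches L-position 4 → W
n=7: reaches L-position 0 → W
n=8: reaches L-position 4 → W
n=9: only reaches 6(W), 8(W), all W → L
n=10: reaches L-position 9 → W
n=11: reaches L-position 0 → W
n=12: reaches L-position 9 → W
n=13: reaches L-position 0 → W
n=14: only reaches 7(W), 12(W), 13(W), all W → L
n=15: reaches L-position 14 → W
n=16: reaches L-position 14 → W
n=17: reaches L-position 0 → W
n=18: reaches L-position 9 → W
n=19: reaches L-position 0 → W
n=20: only reaches 10(W), 15(W), 18(W), 19(W), all W → L
n=21: reaches L-position 14 → W
n=22: reaches L-position 20 → W
n=23: reaches L-position 0 → W
n=24: only reaches 12(W), 21(W), 22(W), 23(W), all W → L
n=25: reaches L-position 20 → W
n=26: reaches L-position 24 → W
n=27: reaches L-position 24 → W
n=28: reaches L-position 14 → W
n=29: reaches L-position 0 → W
n=30: only reaches 15(W), 25(W), 27(W), 28(W), 29(W), all W → L
n=31: reaches L-position 0 → W
n=32: reaches L-position 30 → W
Reading off the rows marked L gives the requested list; there are 7 such values of n.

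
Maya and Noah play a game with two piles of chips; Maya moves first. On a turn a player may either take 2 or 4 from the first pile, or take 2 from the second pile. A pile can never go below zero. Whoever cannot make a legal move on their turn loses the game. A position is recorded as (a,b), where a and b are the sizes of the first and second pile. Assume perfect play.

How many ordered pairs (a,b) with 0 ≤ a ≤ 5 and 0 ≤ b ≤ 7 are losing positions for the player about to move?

16

Use the standard recursion: the mover loses at a terminal position; elsewhere, the mover wins exactly when some move hands the opponent an L position.
Every move lowers a or b (never raises either), so fill the grid row by row in increasing a, and left to right within a row: each cell's successors are then already labelled.
      b=0  b=1  b=2  b=3  b=4  b=5  b=6  b=7
a=0:    L    L    W    W    L    L    W    W
a=1:    L    L    W    W    L    L    W    W
a=2:    W    W    L    L    W    W    L    L
a=3:    W    W    L    L    W    W    L    L
a=4:    W    W    W    W    W    W    W    W
a=5:    W    W    W    W    W    W    W    W
Cells with no legal move (terminal, hence L): (0,0), (0,1), (1,0), (1,1).
The remaining L cells, each justified by listing all of its moves:
(0,4): only reaches (0,2)(W), which is W → L
(0,5): only reaches (0,3)(W), which is W → L
(1,4): only reaches (1,2)(W), which is W → L
(1,5): only reaches (1,3)(W), which is W → L
(2,2): only reaches (0,2)(W), (2,0)(W), all W → L
(2,3): only reaches (0,3)(W), (2,1)(W), all W → L
(2,6): only reaches (0,6)(W), (2,4)(W), all W → L
(2,7): only reaches (0,7)(W), (2,5)(W), all W → L
(3,2): only reaches (1,2)(W), (3,0)(W), all W → L
(3,3): only reaches (1,3)(W), (3,1)(W), all W → L
(3,6): only reaches (1,6)(W), (3,4)(W), all W → L
(3,7): only reaches (1,7)(W), (3,5)(W), all W → L
Every other cell has at least one move into one of the L cells above, so it is W.
L cells per row: a=0: 4, a=1: 4, a=2: 4, a=3: 4, a=4: 0, a=5: 0; total 16.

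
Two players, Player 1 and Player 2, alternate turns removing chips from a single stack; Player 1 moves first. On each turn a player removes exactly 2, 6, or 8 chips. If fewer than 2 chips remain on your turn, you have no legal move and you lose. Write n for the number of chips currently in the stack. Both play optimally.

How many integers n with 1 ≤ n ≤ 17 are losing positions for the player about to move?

Build the W/L table. Terminal = L. A non-terminal position is W if it has a move to some L; otherwise it is L.
n=0: no move → L
n=1: no move → L
n=2: can move to 0, which is L ⇒ W
n=3: can move to 1, which is L ⇒ W
n=4: the only move is to 2(W), a W ⇒ L
n=5: the only move is to 3(W), a W ⇒ L
n=6: can move to 4, which is L ⇒ W
n=7: can move to 5, which is L ⇒ W
n=8: can move to 0, which is L ⇒ W
n=9: can move to 1, which is L ⇒ W
n=10: can move to 4, which is L ⇒ W
n=11: can move to 5, which is L ⇒ W
n=12: can move to 4, which is L ⇒ W
n=13: can move to 5, which is L ⇒ W
n=14: moves to 12(W), 8(W), 6(W); every one is W ⇒ L
n=15: moves to 13(W), 9(W), 7(W); every one is W ⇒ L
n=16: can move to 14, which is L ⇒ W
n=17: can move to 15, which is L ⇒ W
L entries with 1 ≤ n ≤ 17 (n=0 is outside the asked range and is not counted): n = 1, 4, 5, 14, 15; that makes 5.

5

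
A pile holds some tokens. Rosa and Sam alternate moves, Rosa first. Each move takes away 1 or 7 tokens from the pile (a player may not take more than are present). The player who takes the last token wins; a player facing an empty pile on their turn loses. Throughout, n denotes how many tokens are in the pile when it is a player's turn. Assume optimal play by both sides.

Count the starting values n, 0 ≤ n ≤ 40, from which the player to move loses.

21

Classify positions by backward induction: terminal positions (no move available) are L. From any other position, the mover wins iff some move reaches an L.
n=0: no move → L
n=1: reaches L-position 0 → W
n=2: only reaches 1(W), which is W → L
n=3: reaches L-position 2 → W
n=4: only reaches 3(W), which is W → L
n=5: reaches L-position 4 → W
n=6: only reaches 5(W), which is W → L
n=7: reaches L-position 6 → W
n=8: only reaches 7(W), 1(W), all W → L
n=9: reaches L-position 8 → W
n=10: only reaches 9(W), 3(W), all W → L
n=11: reaches L-position 10 → W
n=12: only reaches 11(W), 5(W), all W → L
n=13: reaches L-position 12 → W
n=14: only reaches 13(W), 7(W), all W → L
n=15: reaches L-position 14 → W
n=16: only reaches 15(W), 9(W), all W → L
n=17: reaches L-position 16 → W
n=18: only reaches 17(W), 11(W), all W → L
n=19: reaches L-position 18 → W
n=20: only reaches 19(W), 13(W), all W → L
n=21: reaches L-position 20 → W
n=22: only reaches 21(W), 15(W), all W → L
n=23: reaches L-position 22 → W
n=24: only reaches 23(W), 17(W), all W → L
n=25: reaches L-position 24 → W
n=26: only reaches 25(W), 19(W), all W → L
n=27: reaches L-position 26 → W
n=28: only reaches 27(W), 21(W), all W → L
n=29: reaches L-position 28 → W
n=30: only reaches 29(W), 23(W), all W → L
n=31: reaches L-position 30 → W
n=32: only reaches 31(W), 25(W), all W → L
n=33: reaches L-position 32 → W
n=34: only reaches 33(W), 27(W), all W → L
n=35: reaches L-position 34 → W
n=36: only reaches 35(W), 29(W), all W → L
n=37: reaches L-position 36 → W
n=38: only reaches 37(W), 31(W), all W → L
n=39: reaches L-position 38 → W
n=40: only reaches 39(W), 33(W), all W → L
L entries with 0 ≤ n ≤ 40: n = 0, 2, 4, 6, 8, 10, 12, 14, 16, 18, 20, 22, 24, 26, 28, 30, 32, 34, 36, 38, 40; that makes 21.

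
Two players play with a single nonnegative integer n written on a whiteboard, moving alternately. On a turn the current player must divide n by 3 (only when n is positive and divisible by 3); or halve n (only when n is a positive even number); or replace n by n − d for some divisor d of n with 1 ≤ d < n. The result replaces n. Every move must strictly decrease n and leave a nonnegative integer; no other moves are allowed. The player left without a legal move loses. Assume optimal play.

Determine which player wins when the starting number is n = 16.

The first player wins.

Positions with no move are L. A position that does have a move is losing for the player to move precisely when every available move leads to a winning position for the opponent. Fill in the labels:
n=0: no move → L
n=1: no move → L
n=2: W (go to 1, an L position)
n=3: W (go to 1, an L position)
n=4: L (options 2(W), 3(W) are all W)
n=5: W (go to 4, an L position)
n=6: W (go to 4, an L position)
n=7: L (sole option 6(W) is W)
n=8: W (go to 4, an L position)
n=9: L (options 3(W), 6(W), 8(W) are all W)
n=10: W (go to 9, an L position)
n=11: L (sole option 10(W) is W)
n=12: W (go to 4, an L position)
n=13: L (sole option 12(W) is W)
n=14: W (go to 7, an L position)
n=15: L (options 5(W), 10(W), 12(W), 14(W) are all W)
n=16: W (go to 15, an L position)
From 16 the player to move can move to 15, reaching an L position.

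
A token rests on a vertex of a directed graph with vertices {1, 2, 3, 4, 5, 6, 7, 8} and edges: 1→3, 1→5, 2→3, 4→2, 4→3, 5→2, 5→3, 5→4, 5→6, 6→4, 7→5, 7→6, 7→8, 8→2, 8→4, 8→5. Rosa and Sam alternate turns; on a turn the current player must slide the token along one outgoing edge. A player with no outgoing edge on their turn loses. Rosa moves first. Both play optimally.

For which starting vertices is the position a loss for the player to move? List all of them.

3, 6, 8

Positions with no move are L. A position that does have a move is losing for the player to move precisely when every available move leads to a winning position for the opponent. Fill in the labels:
Every edge goes from a vertex to one that appears earlier in the order 3, 2, 4, 6, 5, 8, 7, 1, so processing vertices in that order labels each vertex after all of its successors.
3: no outgoing edge → L
2: can move to 3, which is L ⇒ W
4: can move to 3, which is L ⇒ W
6: the only move is to 4(W), a W ⇒ L
5: can move to 6, which is L ⇒ W
8: moves to 5(W), 4(W), 2(W); every one is W ⇒ L
7: can move to 8, which is L ⇒ W
1: can move to 3, which is L ⇒ W
The losing starting vertices are exactly the entries labelled L in this table (3 of them).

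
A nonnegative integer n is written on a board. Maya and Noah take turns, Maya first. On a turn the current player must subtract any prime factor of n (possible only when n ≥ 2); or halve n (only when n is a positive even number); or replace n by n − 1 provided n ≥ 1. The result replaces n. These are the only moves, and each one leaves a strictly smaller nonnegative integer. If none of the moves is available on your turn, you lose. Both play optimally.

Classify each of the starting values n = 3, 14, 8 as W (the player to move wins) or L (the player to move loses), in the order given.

Work bottom-up. With no move the player to move loses. Otherwise the position is W if at least one move leads to an L position for the opponent, and L if every move leads to a W.
n=0: no move → L
n=1: W (go to 0, an L position)
n=2: W (go to 0, an L position)
n=3: W (go to 0, an L position)
n=4: L (options 2(W), 3(W) are all W)
n=5: W (go to 0, an L position)
n=6: W (go to 4, an L position)
n=7: W (go to 0, an L position)
n=8: W (go to 4, an L position)
n=9: L (options 6(W), 8(W) are all W)
n=10: W (go to 9, an L position)
n=11: W (go to 0, an L position)
n=12: W (go to 9, an L position)
n=13: W (go to 0, an L position)
n=14: L (options 7(W), 12(W), 13(W) are all W)

3: W, 14: L, 8: W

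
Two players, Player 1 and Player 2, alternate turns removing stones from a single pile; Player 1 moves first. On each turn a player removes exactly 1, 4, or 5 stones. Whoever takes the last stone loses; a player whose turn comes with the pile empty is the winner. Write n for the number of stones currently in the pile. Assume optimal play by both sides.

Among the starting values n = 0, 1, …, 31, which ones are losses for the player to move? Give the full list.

1, 3, 9, 11, 17, 19, 25, 27

Use the standard recursion: the mover wins at a terminal position; elsewhere, the mover wins exactly when some move hands the opponent an L position.
n=0: no move; the opponent has just taken the last stone and therefore loses → W
n=1: the only move is to 0(W), a W ⇒ L
n=2: can move to 1, which is L ⇒ W
n=3: the only move is to 2(W), a W ⇒ L
n=4: can move to 3, which is L ⇒ W
n=5: can move to 1, which is L ⇒ W
n=6: can move to 1, which is L ⇒ W
n=7: can move to 3, which is L ⇒ W
n=8: can move to 3, which is L ⇒ W
n=9: moves to 8(W), 5(W), 4(W); every one is W ⇒ L
n=10: can move to 9, which is L ⇒ W
n=11: moves to 10(W), 7(W), 6(W); every one is W ⇒ L
n=12: can move to 11, which is L ⇒ W
n=13: can move to 9, which is L ⇒ W
n=14: can move to 9, which is L ⇒ W
n=15: can move to 11, which is L ⇒ W
n=16: can move to 11, which is L ⇒ W
n=17: moves to 16(W), 13(W), 12(W); every one is W ⇒ L
n=18: can move to 17, which is L ⇒ W
n=19: moves to 18(W), 15(W), 14(W); every one is W ⇒ L
n=20: can move to 19, which is L ⇒ W
n=21: can move to 17, which is L ⇒ W
n=22: can move to 17, which is L ⇒ W
n=23: can move to 19, which is L ⇒ W
n=24: can move to 19, which is L ⇒ W
n=25: moves to 24(W), 21(W), 20(W); every one is W ⇒ L
n=26: can move to 25, which is L ⇒ W
n=27: moves to 26(W), 23(W), 22(W); every one is W ⇒ L
n=28: can move to 27, which is L ⇒ W
n=29: can move to 25, which is L ⇒ W
n=30: can move to 25, which is L ⇒ W
n=31: can move to 27, which is L ⇒ W
Reading off the rows marked L gives the requested list; there are 8 such values of n.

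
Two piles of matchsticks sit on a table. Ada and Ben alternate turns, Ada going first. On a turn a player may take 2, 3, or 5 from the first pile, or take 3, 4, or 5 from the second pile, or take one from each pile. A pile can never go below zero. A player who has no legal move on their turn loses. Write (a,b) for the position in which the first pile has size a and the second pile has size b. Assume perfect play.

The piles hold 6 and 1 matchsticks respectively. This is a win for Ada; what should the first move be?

Compute win/loss labels from the base case upward. A position with no move is L. Any other position is W if it can reach an L in one move, else L.
No move ever increases a pile, so every position that can arise here has a ≤ 6 and b ≤ 1; it is enough to label the cells with 0 ≤ a ≤ 6 and 0 ≤ b ≤ 1.
Every move lowers a or b (never raises either), so fill the grid row by row in increasing a, and left to right within a row: each cell's successors are then already labelled.
      b=0  b=1
a=0:    L    L
a=1:    L    W
a=2:    W    W
a=3:    W    W
a=4:    W    L
a=5:    W    W
a=6:    W    W
Cells with no legal move (terminal, hence L): (0,0), (0,1), (1,0).
The remaining L cells, each justified by listing all of its moves:
(4,1): →(2,1)(W), (1,1)(W), (3,0)(W) — all W, so L
Every other cell has at least one move into one of the L cells above, so it is W.
From (6,1), the L positions reachable in one move are: (4,1).

Move to (4,1).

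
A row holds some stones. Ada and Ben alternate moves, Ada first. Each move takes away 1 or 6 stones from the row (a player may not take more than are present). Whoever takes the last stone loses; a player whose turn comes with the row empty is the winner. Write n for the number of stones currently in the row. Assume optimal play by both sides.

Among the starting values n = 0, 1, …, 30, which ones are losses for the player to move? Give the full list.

Compute win/loss labels from the base case upward. A position with no move is W. Any other position is W if it can reach an L in one move, else L.
n=0: no move; the opponent has just taken the last stone and therefore loses → W
n=1: →0(W) only, which is W, so L
n=2: →1(L), so W
n=3: →2(W) only, which is W, so L
n=4: →3(L), so W
n=5: →4(W) only, which is W, so L
n=6: →5(L), so W
n=7: →1(L), so W
n=8: →7(W), 2(W) — all W, so L
n=9: →8(L), so W
n=10: →9(W), 4(W) — all W, so L
n=11: →10(L), so W
n=12: →11(W), 6(W) — all W, so L
n=13: →12(L), so W
n=14: →8(L), so W
n=15: →14(W), 9(W) — all W, so L
n=16: →15(L), so W
n=17: →16(W), 11(W) — all W, so L
n=18: →17(L), so W
n=19: →18(W), 13(W) — all W, so L
n=20: →19(L), so W
n=21: →15(L), so W
n=22: →21(W), 16(W) — all W, so L
n=23: →22(L), so W
n=24: →23(W), 18(W) — all W, so L
n=25: →24(L), so W
n=26: →25(W), 20(W) — all W, so L
n=27: →26(L), so W
n=28: →22(L), so W
n=29: →28(W), 23(W) — all W, so L
n=30: →29(L), so W
The losing starting values of n are exactly the entries labelled L in this table (13 of them).

1, 3, 5, 8, 10, 12, 15, 17, 19, 22, 24, 26, 29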